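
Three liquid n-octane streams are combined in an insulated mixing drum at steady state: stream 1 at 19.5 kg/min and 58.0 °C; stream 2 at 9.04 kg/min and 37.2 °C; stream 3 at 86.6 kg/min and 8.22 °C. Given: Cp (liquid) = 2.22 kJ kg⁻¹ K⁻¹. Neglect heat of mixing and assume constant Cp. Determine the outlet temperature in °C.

Adiabatic, steady state ⇒ Σ ṁᵢCp,ᵢ(T_out − Tᵢ) = 0
Σ ṁᵢCp,ᵢTᵢ = 19.5×2.22×58.0 + 9.04×2.22×37.2 + 86.6×2.22×8.22 = 4837.7
Σ ṁᵢCp,ᵢ = 19.5×2.22 + 9.04×2.22 + 86.6×2.22 = 255.61
T_out = 4837.7 / 255.61 = 18.926 °C

T_out = 18.9 °C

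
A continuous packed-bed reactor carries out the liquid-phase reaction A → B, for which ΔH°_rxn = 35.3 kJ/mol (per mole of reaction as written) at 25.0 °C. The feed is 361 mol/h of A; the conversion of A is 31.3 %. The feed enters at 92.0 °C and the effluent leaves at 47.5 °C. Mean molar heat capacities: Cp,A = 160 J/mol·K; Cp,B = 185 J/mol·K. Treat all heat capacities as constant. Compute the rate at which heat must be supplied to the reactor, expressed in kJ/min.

Extent of reaction ξ = 0.313 × 361 = 112.99 mol/h
Reaction term: ξ·ΔH°_rxn = 112.99 × 35.3 = 3988.7 kJ/h
Sensible, feed 92.0→25 °C: -3869.9 kJ/h
Outlet flows (mol/h): A 248.01, B 112.99
Sensible, products 25→47.5 °C: 1363.2 kJ/h
Q = ΔH = 1481.9 kJ/h = 0.41164 kW
Heat supplied = 24.698 kJ/min

Q_in = 24.7 kJ/min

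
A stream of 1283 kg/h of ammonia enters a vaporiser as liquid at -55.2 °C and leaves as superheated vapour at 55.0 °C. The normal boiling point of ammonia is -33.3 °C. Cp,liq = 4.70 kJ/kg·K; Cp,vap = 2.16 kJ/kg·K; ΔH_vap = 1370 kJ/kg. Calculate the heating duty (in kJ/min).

Q = 35600 kJ/min

liquid -55.2→-33.3 °C: 102.93 kJ/kg
vaporisation at -33.3 °C: 1370 kJ/kg
vapour -33.3→55.0 °C: 190.73 kJ/kg
Δh = 102.93 + 1370 + 190.73 = 1663.7 kJ/kg
Q = ṁ·Δh = 1283 kg/h × 1663.7 kJ/kg = 2.1345e+06 kJ/h
|Q| = 592.91 kW = 35575 kJ/min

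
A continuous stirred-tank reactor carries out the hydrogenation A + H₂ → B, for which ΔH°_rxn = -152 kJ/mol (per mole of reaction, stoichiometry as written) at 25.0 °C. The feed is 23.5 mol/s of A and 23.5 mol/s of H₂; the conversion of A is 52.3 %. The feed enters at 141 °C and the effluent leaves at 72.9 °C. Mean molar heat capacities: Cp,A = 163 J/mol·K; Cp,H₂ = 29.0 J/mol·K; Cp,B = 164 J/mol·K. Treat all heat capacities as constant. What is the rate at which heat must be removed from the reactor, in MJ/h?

Q_out = 7890 MJ/h

Extent of reaction ξ = 0.523 × 23.5 = 12.29 mol/s
Reaction term: ξ·ΔH°_rxn = 12.29 × -152 = -1868.2 kJ/s
Sensible, feed 141→25 °C: -523.39 kJ/s
Outlet flows (mol/s): A 11.21, H₂ 11.21, B 12.29
Sensible, products 25→72.9 °C: 199.64 kJ/s
Q = ΔH = -2191.9 kJ/s = -2191.9 kW
Heat removed = 7890.9 MJ/h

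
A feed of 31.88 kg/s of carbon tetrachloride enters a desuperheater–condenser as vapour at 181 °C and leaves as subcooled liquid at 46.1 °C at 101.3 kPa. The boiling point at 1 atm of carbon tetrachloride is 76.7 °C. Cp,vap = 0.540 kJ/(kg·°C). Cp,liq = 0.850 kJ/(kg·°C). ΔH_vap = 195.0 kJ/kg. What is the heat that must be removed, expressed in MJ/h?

vapour 181→76.7 °C: -56.322 kJ/kg
condensation at 76.7 °C: -195 kJ/kg
liquid 76.7→46.1 °C: -26.01 kJ/kg
Δh = -56.322 + -195 + -26.01 = -277.33 kJ/kg
Q = ṁ·Δh = 31.88 kg/s × -277.33 kJ/kg = -8841.3 kJ/s
|Q| = 8841.3 kW = 31829 MJ/h

Q_c = 31800 MJ/h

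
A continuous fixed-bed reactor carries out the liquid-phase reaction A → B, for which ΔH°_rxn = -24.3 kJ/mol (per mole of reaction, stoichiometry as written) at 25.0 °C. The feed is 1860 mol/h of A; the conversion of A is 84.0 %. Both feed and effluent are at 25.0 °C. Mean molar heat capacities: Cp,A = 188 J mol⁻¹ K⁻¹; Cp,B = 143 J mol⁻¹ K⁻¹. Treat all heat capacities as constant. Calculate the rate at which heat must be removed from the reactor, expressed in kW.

Q_out = 10.5 kW

Extent of reaction ξ = 0.840 × 1860 = 1562.4 mol/h
Reaction term: ξ·ΔH°_rxn = 1562.4 × -24.3 = -37966 kJ/h
Q = ΔH = -37966 kJ/h = -10.546 kW
Heat removed = 10.546 kW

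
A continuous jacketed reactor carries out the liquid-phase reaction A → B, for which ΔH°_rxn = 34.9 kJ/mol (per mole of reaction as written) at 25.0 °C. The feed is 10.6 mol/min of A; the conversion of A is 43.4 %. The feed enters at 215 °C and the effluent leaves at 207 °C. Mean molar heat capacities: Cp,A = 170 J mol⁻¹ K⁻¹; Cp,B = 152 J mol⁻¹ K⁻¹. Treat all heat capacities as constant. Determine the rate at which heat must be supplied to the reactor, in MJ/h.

Q_in = 7.86 MJ/h

Extent of reaction ξ = 0.434 × 10.6 = 4.6004 mol/min
Reaction term: ξ·ΔH°_rxn = 4.6004 × 34.9 = 160.55 kJ/min
Sensible, feed 215→25 °C: -342.38 kJ/min
Outlet flows (mol/min): A 5.9996, B 4.6004
Sensible, products 25→207 °C: 312.89 kJ/min
Q = ΔH = 131.07 kJ/min = 2.1845 kW
Heat supplied = 7.864 MJ/h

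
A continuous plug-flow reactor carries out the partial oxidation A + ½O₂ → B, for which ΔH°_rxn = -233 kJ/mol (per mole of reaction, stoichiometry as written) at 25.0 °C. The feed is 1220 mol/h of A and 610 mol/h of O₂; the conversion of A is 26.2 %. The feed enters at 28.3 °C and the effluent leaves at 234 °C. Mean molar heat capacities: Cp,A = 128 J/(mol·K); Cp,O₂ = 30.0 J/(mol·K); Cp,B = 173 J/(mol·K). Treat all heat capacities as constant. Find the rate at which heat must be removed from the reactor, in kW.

Extent of reaction ξ = 0.262 × 1220 = 319.64 mol/h
Reaction term: ξ·ΔH°_rxn = 319.64 × -233 = -74476 kJ/h
Sensible, feed 28.3→25 °C: -575.72 kJ/h
Outlet flows (mol/h): A 900.36, O₂ 450.18, B 319.64
Sensible, products 25→234 °C: 38466 kJ/h
Q = ΔH = -36586 kJ/h = -10.163 kW
Heat removed = 10.163 kW

Q_out = 10.2 kW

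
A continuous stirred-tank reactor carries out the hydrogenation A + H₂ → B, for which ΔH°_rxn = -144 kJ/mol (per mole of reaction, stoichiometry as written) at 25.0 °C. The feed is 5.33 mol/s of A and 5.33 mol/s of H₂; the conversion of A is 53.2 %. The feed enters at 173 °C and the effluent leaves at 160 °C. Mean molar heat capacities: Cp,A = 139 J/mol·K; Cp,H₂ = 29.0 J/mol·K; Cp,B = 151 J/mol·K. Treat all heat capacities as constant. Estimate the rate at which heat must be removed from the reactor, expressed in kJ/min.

Q_out = 25600 kJ/min

Extent of reaction ξ = 0.532 × 5.33 = 2.8356 mol/s
Reaction term: ξ·ΔH°_rxn = 2.8356 × -144 = -408.32 kJ/s
Sensible, feed 173→25 °C: -132.53 kJ/s
Outlet flows (mol/s): A 2.4944, H₂ 2.4944, B 2.8356
Sensible, products 25→160 °C: 114.38 kJ/s
Q = ΔH = -426.47 kJ/s = -426.47 kW
Heat removed = 25588 kJ/min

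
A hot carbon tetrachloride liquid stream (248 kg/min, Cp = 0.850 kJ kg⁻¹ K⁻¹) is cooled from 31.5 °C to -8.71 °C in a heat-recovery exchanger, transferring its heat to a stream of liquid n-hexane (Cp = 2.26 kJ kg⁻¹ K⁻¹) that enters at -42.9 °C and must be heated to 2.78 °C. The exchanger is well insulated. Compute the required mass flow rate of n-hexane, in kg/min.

ṁ_c = 82.1 kg/min

Heat released by hot stream: Q = 248 × 0.850 × (31.5 − -8.71) = 8476.3 kJ/min
Energy balance on cold side (adiabatic exchanger): Q = ṁ_c·Cp_c·(T_c,out − T_c,in)
ṁ_c = 8476.3 / [2.26 × (2.78 − -42.9)] = 82.105 kg/min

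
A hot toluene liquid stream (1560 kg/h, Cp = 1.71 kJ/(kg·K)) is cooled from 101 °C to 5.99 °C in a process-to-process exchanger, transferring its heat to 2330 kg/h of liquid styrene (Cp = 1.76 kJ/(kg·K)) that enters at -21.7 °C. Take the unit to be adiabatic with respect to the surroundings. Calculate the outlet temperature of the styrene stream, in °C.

Heat released by hot stream: Q = 1560 × 1.71 × (101 − 5.99) = 253450 kJ/h
Energy balance on cold side (adiabatic exchanger): Q = ṁ_c·Cp_c·(T_c,out − T_c,in)
T_c,out = -21.7 + 253450/(2330 × 1.76) = 40.105 °C

T_c,out = 40.1 °C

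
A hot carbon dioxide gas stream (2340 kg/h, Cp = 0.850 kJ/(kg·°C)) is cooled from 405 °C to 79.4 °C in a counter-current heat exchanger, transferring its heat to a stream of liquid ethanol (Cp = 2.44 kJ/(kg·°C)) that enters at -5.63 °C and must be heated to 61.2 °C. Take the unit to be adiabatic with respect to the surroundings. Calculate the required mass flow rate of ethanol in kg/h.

Heat released by hot stream: Q = 2340 × 0.850 × (405 − 79.4) = 647620 kJ/h
Energy balance on cold side (adiabatic exchanger): Q = ṁ_c·Cp_c·(T_c,out − T_c,in)
ṁ_c = 647620 / [2.44 × (61.2 − -5.63)] = 3971.5 kg/h

ṁ_c = 3970 kg/h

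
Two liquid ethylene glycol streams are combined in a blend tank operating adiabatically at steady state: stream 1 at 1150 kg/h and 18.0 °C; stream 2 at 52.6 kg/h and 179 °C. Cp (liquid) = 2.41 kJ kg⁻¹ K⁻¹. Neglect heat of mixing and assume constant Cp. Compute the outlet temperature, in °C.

T_out = 25.0 °C

No heat crosses the boundary, so H_out = H_in.
Σ ṁᵢCp,ᵢTᵢ = 1150×2.41×18.0 + 52.6×2.41×179 = 72578
Σ ṁᵢCp,ᵢ = 1150×2.41 + 52.6×2.41 = 2898.3
T_out = 72578 / 2898.3 = 25.042 °C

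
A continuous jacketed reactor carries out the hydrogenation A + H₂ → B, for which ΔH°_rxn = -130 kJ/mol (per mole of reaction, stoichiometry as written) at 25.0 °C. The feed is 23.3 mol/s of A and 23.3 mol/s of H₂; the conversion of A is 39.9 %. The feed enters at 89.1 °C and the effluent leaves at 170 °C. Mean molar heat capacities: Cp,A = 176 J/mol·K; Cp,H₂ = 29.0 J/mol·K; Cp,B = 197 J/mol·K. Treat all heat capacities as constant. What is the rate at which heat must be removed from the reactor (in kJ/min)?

Q_out = 50000 kJ/min

Extent of reaction ξ = 0.399 × 23.3 = 9.2967 mol/s
Reaction term: ξ·ΔH°_rxn = 9.2967 × -130 = -1208.6 kJ/s
Sensible, feed 89.1→25 °C: -306.17 kJ/s
Outlet flows (mol/s): A 14.003, H₂ 14.003, B 9.2967
Sensible, products 25→170 °C: 681.81 kJ/s
Q = ΔH = -832.94 kJ/s = -832.94 kW
Heat removed = 49976 kJ/min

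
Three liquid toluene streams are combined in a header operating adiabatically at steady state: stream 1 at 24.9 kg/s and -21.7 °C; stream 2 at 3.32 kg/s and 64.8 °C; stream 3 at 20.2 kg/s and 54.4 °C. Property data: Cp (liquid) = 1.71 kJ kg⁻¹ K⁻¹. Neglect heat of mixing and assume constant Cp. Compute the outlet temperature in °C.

Energy balance with Q = 0: Σ ṁᵢCp,ᵢ(T_out − Tᵢ) = 0
Σ ṁᵢCp,ᵢTᵢ = 24.9×1.71×-21.7 + 3.32×1.71×64.8 + 20.2×1.71×54.4 = 1323
Σ ṁᵢCp,ᵢ = 24.9×1.71 + 3.32×1.71 + 20.2×1.71 = 82.798
T_out = 1323 / 82.798 = 15.979 °C

T_out = 16.0 °C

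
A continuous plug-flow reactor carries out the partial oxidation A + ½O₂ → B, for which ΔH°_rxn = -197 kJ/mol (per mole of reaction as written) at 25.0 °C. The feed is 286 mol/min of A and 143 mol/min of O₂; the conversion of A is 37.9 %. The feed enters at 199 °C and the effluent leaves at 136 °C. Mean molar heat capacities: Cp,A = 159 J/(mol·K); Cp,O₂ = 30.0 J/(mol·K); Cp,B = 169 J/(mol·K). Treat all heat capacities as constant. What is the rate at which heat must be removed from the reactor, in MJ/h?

Extent of reaction ξ = 0.379 × 286 = 108.39 mol/min
Reaction term: ξ·ΔH°_rxn = 108.39 × -197 = -21354 kJ/min
Sensible, feed 199→25 °C: -8658.9 kJ/min
Outlet flows (mol/min): A 177.61, O₂ 88.803, B 108.39
Sensible, products 25→136 °C: 5463.6 kJ/min
Q = ΔH = -24549 kJ/min = -409.15 kW
Heat removed = 1472.9 MJ/h

Q_out = 1470 MJ/h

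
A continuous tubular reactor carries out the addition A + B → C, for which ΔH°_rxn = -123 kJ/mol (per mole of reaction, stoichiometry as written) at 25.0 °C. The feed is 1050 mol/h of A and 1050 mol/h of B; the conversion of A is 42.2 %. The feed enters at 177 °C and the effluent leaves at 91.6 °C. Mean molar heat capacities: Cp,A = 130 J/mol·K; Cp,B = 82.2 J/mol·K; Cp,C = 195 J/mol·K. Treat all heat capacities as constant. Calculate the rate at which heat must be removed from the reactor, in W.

Q_out = 20600 W

Extent of reaction ξ = 0.422 × 1050 = 443.1 mol/h
Reaction term: ξ·ΔH°_rxn = 443.1 × -123 = -54501 kJ/h
Sensible, feed 177→25 °C: -33867 kJ/h
Outlet flows (mol/h): A 606.9, B 606.9, C 443.1
Sensible, products 25→91.6 °C: 14332 kJ/h
Q = ΔH = -74037 kJ/h = -20.566 kW
Heat removed = 20566 W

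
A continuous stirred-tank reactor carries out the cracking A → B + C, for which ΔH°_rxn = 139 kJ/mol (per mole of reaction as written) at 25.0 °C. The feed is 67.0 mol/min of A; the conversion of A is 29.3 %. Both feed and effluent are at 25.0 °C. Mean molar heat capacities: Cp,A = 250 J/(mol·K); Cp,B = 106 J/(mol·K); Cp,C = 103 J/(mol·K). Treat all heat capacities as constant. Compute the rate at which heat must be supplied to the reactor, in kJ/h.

Extent of reaction ξ = 0.293 × 67.0 = 19.631 mol/min
Reaction term: ξ·ΔH°_rxn = 19.631 × 139 = 2728.7 kJ/min
Q = ΔH = 2728.7 kJ/min = 45.478 kW
Heat supplied = 163720 kJ/h

Q_in = 164000 kJ/h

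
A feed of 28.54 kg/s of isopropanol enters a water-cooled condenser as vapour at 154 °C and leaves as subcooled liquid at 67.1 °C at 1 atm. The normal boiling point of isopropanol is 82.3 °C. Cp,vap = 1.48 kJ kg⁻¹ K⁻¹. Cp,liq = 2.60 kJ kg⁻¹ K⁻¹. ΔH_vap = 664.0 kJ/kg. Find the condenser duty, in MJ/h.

vapour 154→82.3 °C: -106.12 kJ/kg
condensation at 82.3 °C: -664 kJ/kg
liquid 82.3→67.1 °C: -39.52 kJ/kg
Δh = -106.12 + -664 + -39.52 = -809.64 kJ/kg
Q = ṁ·Δh = 28.54 kg/s × -809.64 kJ/kg = -23107 kJ/s
|Q| = 23107 kW = 83185 MJ/h

Q_c = 83200 MJ/h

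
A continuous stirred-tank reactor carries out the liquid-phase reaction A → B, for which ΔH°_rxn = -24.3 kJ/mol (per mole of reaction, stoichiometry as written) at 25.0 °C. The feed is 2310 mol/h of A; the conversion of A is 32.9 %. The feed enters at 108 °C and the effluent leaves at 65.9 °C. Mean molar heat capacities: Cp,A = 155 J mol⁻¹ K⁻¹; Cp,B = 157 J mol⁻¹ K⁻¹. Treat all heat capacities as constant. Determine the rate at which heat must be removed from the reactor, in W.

Extent of reaction ξ = 0.329 × 2310 = 759.99 mol/h
Reaction term: ξ·ΔH°_rxn = 759.99 × -24.3 = -18468 kJ/h
Sensible, feed 108→25 °C: -29718 kJ/h
Outlet flows (mol/h): A 1550, B 759.99
Sensible, products 25→65.9 °C: 14706 kJ/h
Q = ΔH = -33479 kJ/h = -9.2999 kW
Heat removed = 9299.9 W

Q_out = 9300 W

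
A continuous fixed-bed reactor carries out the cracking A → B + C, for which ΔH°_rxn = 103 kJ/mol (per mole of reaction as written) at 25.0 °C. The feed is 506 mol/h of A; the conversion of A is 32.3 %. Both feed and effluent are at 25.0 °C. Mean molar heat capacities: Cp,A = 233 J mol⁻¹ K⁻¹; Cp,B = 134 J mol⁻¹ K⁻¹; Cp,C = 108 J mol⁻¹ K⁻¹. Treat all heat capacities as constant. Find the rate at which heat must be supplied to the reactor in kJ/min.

Extent of reaction ξ = 0.323 × 506 = 163.44 mol/h
Reaction term: ξ·ΔH°_rxn = 163.44 × 103 = 16834 kJ/h
Q = ΔH = 16834 kJ/h = 4.6761 kW
Heat supplied = 280.57 kJ/min

Q_in = 281 kJ/min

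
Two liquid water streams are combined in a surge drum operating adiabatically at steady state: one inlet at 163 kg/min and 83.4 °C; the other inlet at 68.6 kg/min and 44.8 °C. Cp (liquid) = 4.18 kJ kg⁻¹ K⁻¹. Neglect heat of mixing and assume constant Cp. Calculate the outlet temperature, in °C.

No heat crosses the boundary, so H_out = H_in.
Σ ṁᵢCp,ᵢTᵢ = 163×4.18×83.4 + 68.6×4.18×44.8 = 69670
Σ ṁᵢCp,ᵢ = 163×4.18 + 68.6×4.18 = 968.09
T_out = 69670 / 968.09 = 71.967 °C

T_out = 72.0 °C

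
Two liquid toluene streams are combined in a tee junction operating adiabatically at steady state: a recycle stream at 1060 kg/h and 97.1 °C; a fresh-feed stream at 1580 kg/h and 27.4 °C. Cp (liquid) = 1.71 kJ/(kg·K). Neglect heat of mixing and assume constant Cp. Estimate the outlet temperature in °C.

T_out = 55.4 °C

Energy balance with Q = 0: Σ ṁᵢCp,ᵢ(T_out − Tᵢ) = 0
T_out = Σ ṁᵢCp,ᵢTᵢ / Σ ṁᵢCp,ᵢ
      = 250030 / 4514.4 = 55.386 °C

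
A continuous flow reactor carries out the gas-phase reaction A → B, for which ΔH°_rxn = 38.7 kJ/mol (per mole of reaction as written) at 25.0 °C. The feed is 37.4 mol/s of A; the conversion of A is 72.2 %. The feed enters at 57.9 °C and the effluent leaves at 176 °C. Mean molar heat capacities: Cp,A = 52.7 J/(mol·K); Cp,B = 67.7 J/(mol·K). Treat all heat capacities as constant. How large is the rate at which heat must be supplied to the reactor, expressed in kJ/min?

Extent of reaction ξ = 0.722 × 37.4 = 27.003 mol/s
Reaction term: ξ·ΔH°_rxn = 27.003 × 38.7 = 1045 kJ/s
Sensible, feed 57.9→25 °C: -64.845 kJ/s
Outlet flows (mol/s): A 10.397, B 27.003
Sensible, products 25→176 °C: 358.78 kJ/s
Q = ΔH = 1338.9 kJ/s = 1338.9 kW
Heat supplied = 80337 kJ/min

Q_in = 80300 kJ/min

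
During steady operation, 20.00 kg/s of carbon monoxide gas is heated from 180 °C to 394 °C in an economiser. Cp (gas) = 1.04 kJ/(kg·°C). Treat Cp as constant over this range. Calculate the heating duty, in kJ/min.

Q = 267000 kJ/min

Q = ṁ·Cp·ΔT = 20.00 × 1.04 × (394 − 180) = 4451.2 kJ/s
Heating duty = 267070 kJ/min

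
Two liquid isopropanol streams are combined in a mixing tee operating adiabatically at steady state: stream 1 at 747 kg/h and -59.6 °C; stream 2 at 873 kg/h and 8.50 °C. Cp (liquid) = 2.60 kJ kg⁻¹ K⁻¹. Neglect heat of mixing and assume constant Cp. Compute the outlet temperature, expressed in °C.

T_out = -22.9 °C

No heat crosses the boundary, so H_out = H_in.
T_out = Σ ṁᵢCp,ᵢTᵢ / Σ ṁᵢCp,ᵢ
      = -96462 / 4212 = -22.902 °C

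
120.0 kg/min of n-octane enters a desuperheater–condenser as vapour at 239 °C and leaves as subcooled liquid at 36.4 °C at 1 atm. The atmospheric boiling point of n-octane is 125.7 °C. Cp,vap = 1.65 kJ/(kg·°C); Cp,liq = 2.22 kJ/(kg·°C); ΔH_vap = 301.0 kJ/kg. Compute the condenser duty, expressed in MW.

Q_c = 1.37 MW

vapour 239→125.7 °C: -186.94 kJ/kg
condensation at 125.7 °C: -301 kJ/kg
liquid 125.7→36.4 °C: -198.25 kJ/kg
Δh = -186.94 + -301 + -198.25 = -686.19 kJ/kg
Q = ṁ·Δh = 120.0 kg/min × -686.19 kJ/kg = -82343 kJ/min
|Q| = 1372.4 kW = 1.3724 MW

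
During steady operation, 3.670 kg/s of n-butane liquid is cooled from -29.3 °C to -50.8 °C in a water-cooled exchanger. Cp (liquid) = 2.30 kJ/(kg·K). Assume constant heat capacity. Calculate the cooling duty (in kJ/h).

Q = ṁ·Cp·ΔT = 3.670 × 2.30 × (-50.8 − -29.3) = -181.48 kJ/s
Cooling duty = 653330 kJ/h

Q_c = 653000 kJ/h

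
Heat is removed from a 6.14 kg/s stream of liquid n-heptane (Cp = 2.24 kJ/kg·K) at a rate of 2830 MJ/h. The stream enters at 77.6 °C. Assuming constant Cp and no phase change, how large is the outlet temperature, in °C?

T_out = 20.4 °C

Q = 2830 MJ/h = 786.11 kJ/s
ΔT = Q/(ṁ·Cp) = 786.11/(6.14×2.24) = 57.157 K
T_out = 77.6 − 57.157 = 20.443 °C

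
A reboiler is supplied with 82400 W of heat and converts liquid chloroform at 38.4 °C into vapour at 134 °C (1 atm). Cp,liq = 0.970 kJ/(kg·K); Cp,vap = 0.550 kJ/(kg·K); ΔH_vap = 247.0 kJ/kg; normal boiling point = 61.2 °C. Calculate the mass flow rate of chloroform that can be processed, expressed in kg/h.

ṁ = 960 kg/h

Δh = 0.970×(61.2−38.4) + 247.0 + 0.550×(134−61.2) = 309.16 kJ/kg
Q = 82400 W = 82.4 kJ/s = 296640 kJ/h
ṁ = Q/Δh = 296640 / 309.16 = 959.52 kg/h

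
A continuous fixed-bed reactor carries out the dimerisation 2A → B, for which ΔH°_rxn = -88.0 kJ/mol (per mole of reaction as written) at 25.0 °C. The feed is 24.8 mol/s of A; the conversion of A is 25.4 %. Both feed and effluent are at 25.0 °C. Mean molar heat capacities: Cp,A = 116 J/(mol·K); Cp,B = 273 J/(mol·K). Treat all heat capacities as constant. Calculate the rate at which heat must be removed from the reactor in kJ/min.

Q_out = 16600 kJ/min

Extent of reaction ξ = 0.254 × 24.8 / 2 = 3.1496 mol/s
Reaction term: ξ·ΔH°_rxn = 3.1496 × -88.0 = -277.16 kJ/s
Q = ΔH = -277.16 kJ/s = -277.16 kW
Heat removed = 16630 kJ/min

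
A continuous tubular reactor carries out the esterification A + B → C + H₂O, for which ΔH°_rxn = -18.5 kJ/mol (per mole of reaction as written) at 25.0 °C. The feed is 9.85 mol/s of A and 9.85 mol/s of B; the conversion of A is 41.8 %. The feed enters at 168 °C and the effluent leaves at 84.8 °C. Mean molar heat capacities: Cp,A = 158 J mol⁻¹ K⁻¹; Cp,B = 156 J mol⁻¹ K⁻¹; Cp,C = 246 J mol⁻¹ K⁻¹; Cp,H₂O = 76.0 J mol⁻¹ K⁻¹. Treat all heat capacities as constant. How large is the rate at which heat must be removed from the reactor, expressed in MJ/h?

Q_out = 1190 MJ/h

Extent of reaction ξ = 0.418 × 9.85 = 4.1173 mol/s
Reaction term: ξ·ΔH°_rxn = 4.1173 × -18.5 = -76.17 kJ/s
Sensible, feed 168→25 °C: -442.28 kJ/s
Outlet flows (mol/s): A 5.7327, B 5.7327, C 4.1173, H₂O 4.1173
Sensible, products 25→84.8 °C: 186.93 kJ/s
Q = ΔH = -331.53 kJ/s = -331.53 kW
Heat removed = 1193.5 MJ/h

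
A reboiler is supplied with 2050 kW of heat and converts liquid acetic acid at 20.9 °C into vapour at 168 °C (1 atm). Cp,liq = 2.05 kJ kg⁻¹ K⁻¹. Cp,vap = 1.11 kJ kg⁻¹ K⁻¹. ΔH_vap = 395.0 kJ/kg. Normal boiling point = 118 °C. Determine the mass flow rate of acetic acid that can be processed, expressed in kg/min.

Δh = 2.05×(118−20.9) + 395.0 + 1.11×(168−118) = 649.55 kJ/kg
Q = 2050 kW = 2050 kJ/s = 123000 kJ/min
ṁ = Q/Δh = 123000 / 649.55 = 189.36 kg/min

ṁ = 189 kg/min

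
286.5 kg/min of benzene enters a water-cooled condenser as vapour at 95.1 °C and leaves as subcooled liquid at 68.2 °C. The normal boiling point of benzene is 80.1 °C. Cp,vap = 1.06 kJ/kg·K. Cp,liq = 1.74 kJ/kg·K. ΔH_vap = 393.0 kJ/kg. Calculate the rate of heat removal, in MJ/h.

Q_c = 7380 MJ/h

vapour 95.1→80.1 °C: -15.9 kJ/kg
condensation at 80.1 °C: -393 kJ/kg
liquid 80.1→68.2 °C: -20.706 kJ/kg
Δh = -15.9 + -393 + -20.706 = -429.61 kJ/kg
Q = ṁ·Δh = 286.5 kg/min × -429.61 kJ/kg = -123080 kJ/min
|Q| = 2051.4 kW = 7384.9 MJ/h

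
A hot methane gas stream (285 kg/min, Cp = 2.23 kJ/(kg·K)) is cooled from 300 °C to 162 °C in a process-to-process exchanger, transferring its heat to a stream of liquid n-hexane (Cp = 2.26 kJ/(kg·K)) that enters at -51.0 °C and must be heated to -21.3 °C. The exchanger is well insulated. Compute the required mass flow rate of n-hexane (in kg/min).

Heat released by hot stream: Q = 285 × 2.23 × (300 − 162) = 87706 kJ/min
Energy balance on cold side (adiabatic exchanger): Q = ṁ_c·Cp_c·(T_c,out − T_c,in)
ṁ_c = 87706 / [2.26 × (-21.3 − -51.0)] = 1306.7 kg/min

ṁ_c = 1310 kg/min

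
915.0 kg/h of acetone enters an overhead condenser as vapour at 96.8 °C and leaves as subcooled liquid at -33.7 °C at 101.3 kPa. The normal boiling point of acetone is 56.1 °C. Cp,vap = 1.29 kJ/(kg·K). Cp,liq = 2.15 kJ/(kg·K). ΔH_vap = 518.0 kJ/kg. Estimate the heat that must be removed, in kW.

vapour 96.8→56.1 °C: -52.503 kJ/kg
condensation at 56.1 °C: -518 kJ/kg
liquid 56.1→-33.7 °C: -193.07 kJ/kg
Δh = -52.503 + -518 + -193.07 = -763.57 kJ/kg
Q = ṁ·Δh = 915.0 kg/h × -763.57 kJ/kg = -698670 kJ/h
|Q| = 194.07 kW

Q_c = 194 kW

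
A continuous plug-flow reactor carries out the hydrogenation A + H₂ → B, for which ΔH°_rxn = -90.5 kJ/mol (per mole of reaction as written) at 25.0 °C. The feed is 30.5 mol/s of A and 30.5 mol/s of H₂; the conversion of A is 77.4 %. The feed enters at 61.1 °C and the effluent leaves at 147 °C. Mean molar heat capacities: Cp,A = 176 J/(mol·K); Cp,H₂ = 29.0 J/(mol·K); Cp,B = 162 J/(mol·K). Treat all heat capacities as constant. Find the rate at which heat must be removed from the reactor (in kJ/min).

Q_out = 103000 kJ/min

Extent of reaction ξ = 0.774 × 30.5 = 23.607 mol/s
Reaction term: ξ·ΔH°_rxn = 23.607 × -90.5 = -2136.4 kJ/s
Sensible, feed 61.1→25 °C: -225.72 kJ/s
Outlet flows (mol/s): A 6.893, H₂ 6.893, B 23.607
Sensible, products 25→147 °C: 638.96 kJ/s
Q = ΔH = -1723.2 kJ/s = -1723.2 kW
Heat removed = 103390 kJ/min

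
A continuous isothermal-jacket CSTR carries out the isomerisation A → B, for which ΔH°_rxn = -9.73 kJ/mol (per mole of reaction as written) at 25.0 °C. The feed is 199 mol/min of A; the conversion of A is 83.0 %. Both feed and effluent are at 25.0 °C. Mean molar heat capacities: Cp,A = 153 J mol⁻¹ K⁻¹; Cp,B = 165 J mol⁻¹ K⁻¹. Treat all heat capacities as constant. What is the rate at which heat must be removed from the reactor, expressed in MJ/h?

Q_out = 96.4 MJ/h

Extent of reaction ξ = 0.830 × 199 = 165.17 mol/min
Reaction term: ξ·ΔH°_rxn = 165.17 × -9.73 = -1607.1 kJ/min
Q = ΔH = -1607.1 kJ/min = -26.785 kW
Heat removed = 96.426 MJ/h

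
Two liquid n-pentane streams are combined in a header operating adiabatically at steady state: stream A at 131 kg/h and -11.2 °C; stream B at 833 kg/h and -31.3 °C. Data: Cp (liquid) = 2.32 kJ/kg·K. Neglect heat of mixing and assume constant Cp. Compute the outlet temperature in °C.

T_out = -28.6 °C

No heat crosses the boundary, so H_out = H_in.
T_out = Σ ṁᵢCp,ᵢTᵢ / Σ ṁᵢCp,ᵢ
      = -63893 / 2236.5 = -28.569 °C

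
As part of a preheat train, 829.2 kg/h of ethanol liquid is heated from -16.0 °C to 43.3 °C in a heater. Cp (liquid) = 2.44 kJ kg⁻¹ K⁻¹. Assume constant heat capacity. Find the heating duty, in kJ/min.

Q = 2000 kJ/min

Q = ṁ·Cp·ΔT = 829.2 × 2.44 × (43.3 − -16.0) = 119980 kJ/h
Converting: 119980 / 3600 s = 33.327 kW
Heating duty = 1999.6 kJ/min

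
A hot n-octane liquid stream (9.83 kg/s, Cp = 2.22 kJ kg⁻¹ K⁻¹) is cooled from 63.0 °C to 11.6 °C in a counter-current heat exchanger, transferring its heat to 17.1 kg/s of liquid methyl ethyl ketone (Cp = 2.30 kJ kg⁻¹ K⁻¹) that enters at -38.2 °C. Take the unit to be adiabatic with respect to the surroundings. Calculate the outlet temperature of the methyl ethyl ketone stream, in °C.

Heat released by hot stream: Q = 9.83 × 2.22 × (63.0 − 11.6) = 1121.7 kJ/s
Energy balance on cold side (adiabatic exchanger): Q = ṁ_c·Cp_c·(T_c,out − T_c,in)
T_c,out = -38.2 + 1121.7/(17.1 × 2.30) = -9.6803 °C

T_c,out = -9.68 °C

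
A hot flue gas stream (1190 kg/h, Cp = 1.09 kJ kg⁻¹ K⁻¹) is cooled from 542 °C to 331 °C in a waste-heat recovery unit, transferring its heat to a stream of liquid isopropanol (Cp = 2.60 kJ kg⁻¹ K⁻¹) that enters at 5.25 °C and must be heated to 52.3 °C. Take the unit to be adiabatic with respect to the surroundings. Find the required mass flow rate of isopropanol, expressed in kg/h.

Heat released by hot stream: Q = 1190 × 1.09 × (542 − 331) = 273690 kJ/h
Energy balance on cold side (adiabatic exchanger): Q = ṁ_c·Cp_c·(T_c,out − T_c,in)
ṁ_c = 273690 / [2.60 × (52.3 − 5.25)] = 2237.3 kg/h

ṁ_c = 2240 kg/h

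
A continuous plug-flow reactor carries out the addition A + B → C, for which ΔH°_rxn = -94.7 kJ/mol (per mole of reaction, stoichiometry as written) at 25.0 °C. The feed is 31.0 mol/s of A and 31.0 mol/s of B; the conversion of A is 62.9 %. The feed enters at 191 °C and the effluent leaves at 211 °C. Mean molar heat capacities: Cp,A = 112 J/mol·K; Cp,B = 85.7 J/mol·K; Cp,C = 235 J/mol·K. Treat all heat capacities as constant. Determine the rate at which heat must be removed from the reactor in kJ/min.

Q_out = 95300 kJ/min

Extent of reaction ξ = 0.629 × 31.0 = 19.499 mol/s
Reaction term: ξ·ΔH°_rxn = 19.499 × -94.7 = -1846.6 kJ/s
Sensible, feed 191→25 °C: -1017.4 kJ/s
Outlet flows (mol/s): A 11.501, B 11.501, C 19.499
Sensible, products 25→211 °C: 1275.2 kJ/s
Q = ΔH = -1588.7 kJ/s = -1588.7 kW
Heat removed = 95322 kJ/min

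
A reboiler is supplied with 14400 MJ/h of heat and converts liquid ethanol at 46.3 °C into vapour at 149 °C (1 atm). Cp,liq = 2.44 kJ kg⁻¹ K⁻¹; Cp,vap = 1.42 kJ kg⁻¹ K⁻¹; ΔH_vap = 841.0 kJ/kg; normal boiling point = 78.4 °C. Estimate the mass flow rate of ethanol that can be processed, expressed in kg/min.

Δh = 2.44×(78.4−46.3) + 841.0 + 1.42×(149−78.4) = 1019.6 kJ/kg
Q = 14400 MJ/h = 4000 kJ/s = 240000 kJ/min
ṁ = Q/Δh = 240000 / 1019.6 = 235.39 kg/min

ṁ = 235 kg/min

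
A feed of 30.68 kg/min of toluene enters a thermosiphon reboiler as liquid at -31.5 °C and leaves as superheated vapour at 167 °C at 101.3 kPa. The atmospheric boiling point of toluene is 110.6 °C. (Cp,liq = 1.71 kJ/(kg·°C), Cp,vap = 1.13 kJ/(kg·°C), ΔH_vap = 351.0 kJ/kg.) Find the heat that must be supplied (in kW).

liquid -31.5→110.6 °C: 242.99 kJ/kg
vaporisation at 110.6 °C: 351 kJ/kg
vapour 110.6→167 °C: 63.732 kJ/kg
Δh = 242.99 + 351 + 63.732 = 657.72 kJ/kg
Q = ṁ·Δh = 30.68 kg/min × 657.72 kJ/kg = 20179 kJ/min
|Q| = 336.32 kW

Q = 336 kW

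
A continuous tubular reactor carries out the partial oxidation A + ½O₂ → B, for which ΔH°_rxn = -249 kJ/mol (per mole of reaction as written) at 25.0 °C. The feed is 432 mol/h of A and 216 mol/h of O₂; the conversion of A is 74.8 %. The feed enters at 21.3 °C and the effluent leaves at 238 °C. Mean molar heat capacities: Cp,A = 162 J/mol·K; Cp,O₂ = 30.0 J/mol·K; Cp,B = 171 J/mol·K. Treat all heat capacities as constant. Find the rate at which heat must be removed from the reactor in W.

Extent of reaction ξ = 0.748 × 432 = 323.14 mol/h
Reaction term: ξ·ΔH°_rxn = 323.14 × -249 = -80461 kJ/h
Sensible, feed 21.3→25 °C: 282.92 kJ/h
Outlet flows (mol/h): A 108.86, O₂ 54.432, B 323.14
Sensible, products 25→238 °C: 15874 kJ/h
Q = ΔH = -64304 kJ/h = -17.862 kW
Heat removed = 17862 W

Q_out = 17900 W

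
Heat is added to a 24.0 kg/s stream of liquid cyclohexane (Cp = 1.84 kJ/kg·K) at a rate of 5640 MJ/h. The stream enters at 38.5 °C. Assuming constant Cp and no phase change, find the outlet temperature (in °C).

Q = 5640 MJ/h = 1566.7 kJ/s
ΔT = Q/(ṁ·Cp) = 1566.7/(24.0×1.84) = 35.477 K
T_out = 38.5 + 35.477 = 73.977 °C

T_out = 74.0 °C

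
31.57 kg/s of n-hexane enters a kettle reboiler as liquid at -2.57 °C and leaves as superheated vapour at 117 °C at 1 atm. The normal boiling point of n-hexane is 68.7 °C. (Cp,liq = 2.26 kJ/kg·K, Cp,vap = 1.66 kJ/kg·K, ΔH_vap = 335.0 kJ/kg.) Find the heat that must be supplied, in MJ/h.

Q = 65500 MJ/h

liquid -2.57→68.7 °C: 161.07 kJ/kg
vaporisation at 68.7 °C: 335 kJ/kg
vapour 68.7→117 °C: 80.178 kJ/kg
Δh = 161.07 + 335 + 80.178 = 576.25 kJ/kg
Q = ṁ·Δh = 31.57 kg/s × 576.25 kJ/kg = 18192 kJ/s
|Q| = 18192 kW = 65492 MJ/h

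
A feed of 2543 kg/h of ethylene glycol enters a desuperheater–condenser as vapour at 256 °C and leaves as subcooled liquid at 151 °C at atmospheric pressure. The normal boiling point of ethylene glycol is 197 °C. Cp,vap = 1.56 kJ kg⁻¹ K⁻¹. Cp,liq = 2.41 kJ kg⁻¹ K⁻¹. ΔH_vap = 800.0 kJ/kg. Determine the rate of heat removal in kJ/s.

Q_c = 708 kJ/s

vapour 256→197 °C: -92.04 kJ/kg
condensation at 197 °C: -800 kJ/kg
liquid 197→151 °C: -110.86 kJ/kg
Δh = -92.04 + -800 + -110.86 = -1002.9 kJ/kg
Q = ṁ·Δh = 2543 kg/h × -1002.9 kJ/kg = -2.5504e+06 kJ/h
|Q| = 708.44 kW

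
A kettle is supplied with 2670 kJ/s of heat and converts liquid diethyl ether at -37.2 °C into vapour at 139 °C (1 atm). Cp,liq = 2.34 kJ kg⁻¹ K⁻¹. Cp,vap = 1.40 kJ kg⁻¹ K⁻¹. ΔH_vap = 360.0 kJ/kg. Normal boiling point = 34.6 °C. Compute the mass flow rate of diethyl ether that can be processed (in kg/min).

Δh = 2.34×(34.6−-37.2) + 360.0 + 1.40×(139−34.6) = 674.17 kJ/kg
Q = 2670 kJ/s = 2670 kJ/s = 160200 kJ/min
ṁ = Q/Δh = 160200 / 674.17 = 237.62 kg/min

ṁ = 238 kg/min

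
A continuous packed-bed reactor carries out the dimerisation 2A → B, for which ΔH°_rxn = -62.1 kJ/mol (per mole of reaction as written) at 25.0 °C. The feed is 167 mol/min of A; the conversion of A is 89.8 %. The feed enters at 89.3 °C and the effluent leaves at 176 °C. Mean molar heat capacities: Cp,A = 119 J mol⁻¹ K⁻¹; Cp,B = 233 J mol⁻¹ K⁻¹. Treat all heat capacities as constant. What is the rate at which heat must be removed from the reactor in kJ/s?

Extent of reaction ξ = 0.898 × 167 / 2 = 74.983 mol/min
Reaction term: ξ·ΔH°_rxn = 74.983 × -62.1 = -4656.4 kJ/min
Sensible, feed 89.3→25 °C: -1277.8 kJ/min
Outlet flows (mol/min): A 17.034, B 74.983
Sensible, products 25→176 °C: 2944.2 kJ/min
Q = ΔH = -2990.1 kJ/min = -49.834 kW
Heat removed = 49.834 kJ/s

Q_out = 49.8 kJ/s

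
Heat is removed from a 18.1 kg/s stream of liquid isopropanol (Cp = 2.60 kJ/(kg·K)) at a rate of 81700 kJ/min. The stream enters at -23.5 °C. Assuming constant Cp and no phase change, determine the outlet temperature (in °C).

Q = 81700 kJ/min = 1361.7 kJ/s
ΔT = Q/(ṁ·Cp) = 1361.7/(18.1×2.60) = 28.935 K
T_out = -23.5 − 28.935 = -52.435 °C

T_out = -52.4 °C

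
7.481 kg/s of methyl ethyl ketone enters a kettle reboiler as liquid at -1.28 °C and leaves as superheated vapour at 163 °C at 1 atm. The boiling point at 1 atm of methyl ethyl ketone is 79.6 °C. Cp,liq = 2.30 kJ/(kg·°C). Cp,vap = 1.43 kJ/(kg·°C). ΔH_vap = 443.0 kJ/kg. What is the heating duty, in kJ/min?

Q = 336000 kJ/min

liquid -1.28→79.6 °C: 186.02 kJ/kg
vaporisation at 79.6 °C: 443 kJ/kg
vapour 79.6→163 °C: 119.26 kJ/kg
Δh = 186.02 + 443 + 119.26 = 748.29 kJ/kg
Q = ṁ·Δh = 7.481 kg/s × 748.29 kJ/kg = 5597.9 kJ/s
|Q| = 5597.9 kW = 335880 kJ/min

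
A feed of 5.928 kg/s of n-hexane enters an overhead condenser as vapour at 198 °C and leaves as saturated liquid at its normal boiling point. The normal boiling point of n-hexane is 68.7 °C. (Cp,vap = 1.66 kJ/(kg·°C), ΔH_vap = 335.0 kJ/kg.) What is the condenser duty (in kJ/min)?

vapour 198→68.7 °C: -214.64 kJ/kg
condensation at 68.7 °C: -335 kJ/kg
Δh = -214.64 + -335 = -549.64 kJ/kg
Q = ṁ·Δh = 5.928 kg/s × -549.64 kJ/kg = -3258.3 kJ/s
|Q| = 3258.3 kW = 195500 kJ/min

Q_c = 195000 kJ/min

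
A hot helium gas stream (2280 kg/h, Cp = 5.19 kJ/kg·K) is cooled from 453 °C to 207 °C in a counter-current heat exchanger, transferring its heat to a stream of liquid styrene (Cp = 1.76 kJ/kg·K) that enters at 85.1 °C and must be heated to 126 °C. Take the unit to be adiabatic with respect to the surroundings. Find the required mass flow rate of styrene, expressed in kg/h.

Heat released by hot stream: Q = 2280 × 5.19 × (453 − 207) = 2.911e+06 kJ/h
Energy balance on cold side (adiabatic exchanger): Q = ṁ_c·Cp_c·(T_c,out − T_c,in)
ṁ_c = 2.911e+06 / [1.76 × (126 − 85.1)] = 40439 kg/h

ṁ_c = 40400 kg/h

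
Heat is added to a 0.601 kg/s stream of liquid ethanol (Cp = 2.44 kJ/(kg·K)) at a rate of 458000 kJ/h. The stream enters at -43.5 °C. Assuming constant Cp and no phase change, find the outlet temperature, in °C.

T_out = 43.3 °C

Q = 458000 kJ/h = 127.22 kJ/s
ΔT = Q/(ṁ·Cp) = 127.22/(0.601×2.44) = 86.756 K
T_out = -43.5 + 86.756 = 43.256 °C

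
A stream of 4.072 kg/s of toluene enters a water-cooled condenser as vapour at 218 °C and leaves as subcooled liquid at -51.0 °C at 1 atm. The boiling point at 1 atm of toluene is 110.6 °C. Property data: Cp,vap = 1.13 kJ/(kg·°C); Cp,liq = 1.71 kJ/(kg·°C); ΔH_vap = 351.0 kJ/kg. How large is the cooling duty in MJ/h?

Q_c = 11000 MJ/h

vapour 218→110.6 °C: -121.36 kJ/kg
condensation at 110.6 °C: -351 kJ/kg
liquid 110.6→-51.0 °C: -276.34 kJ/kg
Δh = -121.36 + -351 + -276.34 = -748.7 kJ/kg
Q = ṁ·Δh = 4.072 kg/s × -748.7 kJ/kg = -3048.7 kJ/s
|Q| = 3048.7 kW = 10975 MJ/h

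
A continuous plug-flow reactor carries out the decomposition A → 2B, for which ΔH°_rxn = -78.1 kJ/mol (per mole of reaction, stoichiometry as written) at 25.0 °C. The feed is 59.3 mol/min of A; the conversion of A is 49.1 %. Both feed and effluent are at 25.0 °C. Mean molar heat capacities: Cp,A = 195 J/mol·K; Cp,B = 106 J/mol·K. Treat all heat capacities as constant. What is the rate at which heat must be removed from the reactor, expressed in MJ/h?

Extent of reaction ξ = 0.491 × 59.3 = 29.116 mol/min
Reaction term: ξ·ΔH°_rxn = 29.116 × -78.1 = -2274 kJ/min
Q = ΔH = -2274 kJ/min = -37.9 kW
Heat removed = 136.44 MJ/h

Q_out = 136 MJ/h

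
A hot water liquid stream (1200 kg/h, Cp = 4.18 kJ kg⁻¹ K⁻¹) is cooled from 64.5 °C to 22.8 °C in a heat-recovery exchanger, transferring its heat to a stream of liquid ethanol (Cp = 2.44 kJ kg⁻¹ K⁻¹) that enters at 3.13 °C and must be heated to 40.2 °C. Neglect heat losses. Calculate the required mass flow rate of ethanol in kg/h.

Heat released by hot stream: Q = 1200 × 4.18 × (64.5 − 22.8) = 209170 kJ/h
Energy balance on cold side (adiabatic exchanger): Q = ṁ_c·Cp_c·(T_c,out − T_c,in)
ṁ_c = 209170 / [2.44 × (40.2 − 3.13)] = 2312.5 kg/h

ṁ_c = 2310 kg/h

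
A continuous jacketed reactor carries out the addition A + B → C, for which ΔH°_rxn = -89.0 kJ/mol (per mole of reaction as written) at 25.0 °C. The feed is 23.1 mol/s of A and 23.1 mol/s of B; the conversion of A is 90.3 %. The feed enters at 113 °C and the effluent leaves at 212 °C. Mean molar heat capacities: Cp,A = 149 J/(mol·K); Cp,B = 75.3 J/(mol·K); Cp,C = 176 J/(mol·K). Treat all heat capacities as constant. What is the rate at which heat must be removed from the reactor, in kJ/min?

Q_out = 91900 kJ/min

Extent of reaction ξ = 0.903 × 23.1 = 20.859 mol/s
Reaction term: ξ·ΔH°_rxn = 20.859 × -89.0 = -1856.5 kJ/s
Sensible, feed 113→25 °C: -455.96 kJ/s
Outlet flows (mol/s): A 2.2407, B 2.2407, C 20.859
Sensible, products 25→212 °C: 780.51 kJ/s
Q = ΔH = -1531.9 kJ/s = -1531.9 kW
Heat removed = 91916 kJ/min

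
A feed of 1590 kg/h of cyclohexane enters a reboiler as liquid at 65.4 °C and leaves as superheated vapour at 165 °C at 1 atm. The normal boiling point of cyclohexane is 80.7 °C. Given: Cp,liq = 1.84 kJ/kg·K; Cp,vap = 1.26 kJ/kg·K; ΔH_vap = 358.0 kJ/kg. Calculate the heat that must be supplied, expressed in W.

liquid 65.4→80.7 °C: 28.152 kJ/kg
vaporisation at 80.7 °C: 358 kJ/kg
vapour 80.7→165 °C: 106.22 kJ/kg
Δh = 28.152 + 358 + 106.22 = 492.37 kJ/kg
Q = ṁ·Δh = 1590 kg/h × 492.37 kJ/kg = 782870 kJ/h
|Q| = 217.46 kW = 217460 W

Q = 217000 W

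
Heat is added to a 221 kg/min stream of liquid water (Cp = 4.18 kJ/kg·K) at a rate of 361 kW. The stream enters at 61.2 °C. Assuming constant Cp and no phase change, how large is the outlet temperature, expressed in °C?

T_out = 84.6 °C

Q = 361 kW = 21660 kJ/min
ΔT = Q/(ṁ·Cp) = 21660/(221×4.18) = 23.447 K
T_out = 61.2 + 23.447 = 84.647 °C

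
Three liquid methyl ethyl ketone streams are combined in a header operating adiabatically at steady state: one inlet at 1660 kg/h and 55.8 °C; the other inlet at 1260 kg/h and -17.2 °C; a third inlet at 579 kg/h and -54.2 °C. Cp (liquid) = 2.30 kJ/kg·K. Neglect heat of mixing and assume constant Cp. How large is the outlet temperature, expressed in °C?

Energy balance with Q = 0: Σ ṁᵢCp,ᵢ(T_out − Tᵢ) = 0
T_out = Σ ṁᵢCp,ᵢTᵢ / Σ ṁᵢCp,ᵢ
      = 91021 / 8047.7 = 11.31 °C

T_out = 11.3 °C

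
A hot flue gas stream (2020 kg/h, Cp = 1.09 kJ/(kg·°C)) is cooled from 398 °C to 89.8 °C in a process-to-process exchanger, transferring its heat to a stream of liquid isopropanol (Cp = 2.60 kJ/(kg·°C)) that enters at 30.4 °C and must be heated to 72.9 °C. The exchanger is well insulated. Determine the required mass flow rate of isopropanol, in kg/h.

ṁ_c = 6140 kg/h

Heat released by hot stream: Q = 2020 × 1.09 × (398 − 89.8) = 678590 kJ/h
Energy balance on cold side (adiabatic exchanger): Q = ṁ_c·Cp_c·(T_c,out − T_c,in)
ṁ_c = 678590 / [2.60 × (72.9 − 30.4)] = 6141.1 kg/h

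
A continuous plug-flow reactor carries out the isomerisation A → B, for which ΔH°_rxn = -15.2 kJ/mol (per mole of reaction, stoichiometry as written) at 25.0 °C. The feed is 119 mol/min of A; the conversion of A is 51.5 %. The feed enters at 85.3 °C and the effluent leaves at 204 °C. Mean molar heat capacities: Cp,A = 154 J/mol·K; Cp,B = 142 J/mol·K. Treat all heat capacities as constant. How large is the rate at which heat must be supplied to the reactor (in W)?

Extent of reaction ξ = 0.515 × 119 = 61.285 mol/min
Reaction term: ξ·ΔH°_rxn = 61.285 × -15.2 = -931.53 kJ/min
Sensible, feed 85.3→25 °C: -1105.1 kJ/min
Outlet flows (mol/min): A 57.715, B 61.285
Sensible, products 25→204 °C: 3148.7 kJ/min
Q = ΔH = 1112.1 kJ/min = 18.535 kW
Heat supplied = 18535 W

Q_in = 18500 W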